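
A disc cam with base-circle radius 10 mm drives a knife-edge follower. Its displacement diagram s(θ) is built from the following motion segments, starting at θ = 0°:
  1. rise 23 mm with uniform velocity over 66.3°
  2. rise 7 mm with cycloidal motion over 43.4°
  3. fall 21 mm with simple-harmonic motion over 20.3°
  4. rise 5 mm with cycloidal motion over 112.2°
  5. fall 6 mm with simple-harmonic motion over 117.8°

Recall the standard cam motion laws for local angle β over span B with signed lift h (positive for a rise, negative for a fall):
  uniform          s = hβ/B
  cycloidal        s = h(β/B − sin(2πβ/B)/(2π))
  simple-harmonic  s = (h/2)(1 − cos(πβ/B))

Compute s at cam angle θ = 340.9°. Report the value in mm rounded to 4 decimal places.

seg 1 [0°–66.3°] uniform, h=23: full span → s += 23 → s = 23.0000
seg 2 [66.3°–109.7°] cycloidal, h=7: full span → s += 7 → s = 30.0000
seg 3 [109.7°–130°] simple-harmonic, h=-21: full span → s += -21 → s = 9.0000
seg 4 [130°–242.2°] cycloidal, h=5: full span → s += 5 → s = 14.0000
seg 5 [242.2°–360°] simple-harmonic, h=-6: θ=340.9° here. β=98.7, B=117.8. -6/2·(1 − cos(π·0.8379)) = -5.6191 → s = 8.3809

8.3809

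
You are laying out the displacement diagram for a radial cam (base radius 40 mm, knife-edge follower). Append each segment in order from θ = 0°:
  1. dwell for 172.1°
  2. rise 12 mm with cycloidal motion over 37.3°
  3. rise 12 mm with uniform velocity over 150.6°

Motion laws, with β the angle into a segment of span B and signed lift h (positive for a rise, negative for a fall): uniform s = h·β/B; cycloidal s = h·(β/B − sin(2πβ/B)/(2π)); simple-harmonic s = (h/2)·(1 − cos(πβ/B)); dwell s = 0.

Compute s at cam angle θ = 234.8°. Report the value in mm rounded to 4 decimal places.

seg 1 [0°–172.1°] dwell: s stays 0.0000
seg 2 [172.1°–209.4°] cycloidal, h=12: full span → s += 12 → s = 12.0000
seg 3 [209.4°–360°] uniform, h=12: θ=234.8° here. β=25.4, B=150.6. 12·25.4/150.6 = 2.0239 → s = 14.0239

14.0239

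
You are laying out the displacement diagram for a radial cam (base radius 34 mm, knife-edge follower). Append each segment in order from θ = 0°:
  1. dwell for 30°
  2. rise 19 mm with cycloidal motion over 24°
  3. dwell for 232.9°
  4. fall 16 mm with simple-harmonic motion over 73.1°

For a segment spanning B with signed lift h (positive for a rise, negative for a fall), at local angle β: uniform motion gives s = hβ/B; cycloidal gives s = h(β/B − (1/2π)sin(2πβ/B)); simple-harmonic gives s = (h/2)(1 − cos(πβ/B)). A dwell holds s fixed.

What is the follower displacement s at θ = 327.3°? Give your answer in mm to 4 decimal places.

seg 1 [0°–30°] dwell: s stays 0.0000
seg 2 [30°–54°] cycloidal, h=19: full span → s += 19 → s = 19.0000
seg 3 [54°–286.9°] dwell: s stays 19.0000
seg 4 [286.9°–360°] simple-harmonic, h=-16: θ=327.3° here. β=40.4, B=73.1. -16/2·(1 − cos(π·0.5527)) = -9.3176 → s = 9.6824

9.6824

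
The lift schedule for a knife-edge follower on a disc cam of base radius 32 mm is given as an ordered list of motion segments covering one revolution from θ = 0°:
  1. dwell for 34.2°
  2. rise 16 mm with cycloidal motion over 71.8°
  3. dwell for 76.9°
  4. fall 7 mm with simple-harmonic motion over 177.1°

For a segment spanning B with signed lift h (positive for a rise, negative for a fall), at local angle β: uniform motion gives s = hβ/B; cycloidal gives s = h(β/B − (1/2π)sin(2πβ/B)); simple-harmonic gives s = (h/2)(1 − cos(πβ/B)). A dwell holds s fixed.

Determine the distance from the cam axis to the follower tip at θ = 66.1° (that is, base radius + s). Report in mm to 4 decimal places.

seg 1 [0°–34.2°] dwell: s stays 0.0000
seg 2 [34.2°–106°] cycloidal, h=16: θ=66.1° here. β=31.9, B=71.8. 16·(0.4443 − sin(2π·0.4443)/(2π)) = 6.2354 → s = 6.2354
radial distance = base radius + s = 32 + 6.2354 = 38.2354

38.2354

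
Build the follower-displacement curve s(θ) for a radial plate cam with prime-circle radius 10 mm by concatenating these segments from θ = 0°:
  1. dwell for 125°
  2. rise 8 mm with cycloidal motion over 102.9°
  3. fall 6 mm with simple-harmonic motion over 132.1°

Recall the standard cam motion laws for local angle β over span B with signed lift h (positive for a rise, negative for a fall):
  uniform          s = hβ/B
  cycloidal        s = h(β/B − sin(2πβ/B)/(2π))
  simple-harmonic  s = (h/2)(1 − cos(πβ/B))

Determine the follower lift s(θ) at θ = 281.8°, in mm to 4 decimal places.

seg 1 [0°–125°] dwell: s stays 0.0000
seg 2 [125°–227.9°] cycloidal, h=8: full span → s += 8 → s = 8.0000
seg 3 [227.9°–360°] simple-harmonic, h=-6: θ=281.8° here. β=53.9, B=132.1. -6/2·(1 − cos(π·0.4080)) = -2.1452 → s = 5.8548

5.8548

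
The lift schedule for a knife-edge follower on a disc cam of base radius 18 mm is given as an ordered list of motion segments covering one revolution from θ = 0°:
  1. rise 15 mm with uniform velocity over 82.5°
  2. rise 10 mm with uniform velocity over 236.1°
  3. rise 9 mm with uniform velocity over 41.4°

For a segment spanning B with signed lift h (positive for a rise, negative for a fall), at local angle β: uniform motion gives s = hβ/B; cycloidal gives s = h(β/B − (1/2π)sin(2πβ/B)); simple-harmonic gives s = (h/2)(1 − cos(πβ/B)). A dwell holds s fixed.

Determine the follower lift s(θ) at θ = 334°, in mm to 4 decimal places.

seg 1 [0°–82.5°] uniform, h=15: full span → s += 15 → s = 15.0000
seg 2 [82.5°–318.6°] uniform, h=10: full span → s += 10 → s = 25.0000
seg 3 [318.6°–360°] uniform, h=9: θ=334° here. β=15.4, B=41.4. 9·15.4/41.4 = 3.3478 → s = 28.3478

28.3478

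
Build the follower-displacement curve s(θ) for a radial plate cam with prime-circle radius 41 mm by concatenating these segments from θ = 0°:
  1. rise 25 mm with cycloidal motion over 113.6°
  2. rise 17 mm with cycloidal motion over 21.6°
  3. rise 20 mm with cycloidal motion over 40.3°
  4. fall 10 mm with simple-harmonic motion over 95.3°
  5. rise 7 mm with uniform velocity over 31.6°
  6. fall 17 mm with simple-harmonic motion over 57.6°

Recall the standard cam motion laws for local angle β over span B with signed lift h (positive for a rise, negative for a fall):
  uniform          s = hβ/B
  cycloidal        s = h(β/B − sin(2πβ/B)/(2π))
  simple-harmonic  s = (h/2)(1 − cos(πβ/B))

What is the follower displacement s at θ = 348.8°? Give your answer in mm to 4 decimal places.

seg 1 [0°–113.6°] cycloidal, h=25: full span → s += 25 → s = 25.0000
seg 2 [113.6°–135.2°] cycloidal, h=17: full span → s += 17 → s = 42.0000
seg 3 [135.2°–175.5°] cycloidal, h=20: full span → s += 20 → s = 62.0000
seg 4 [175.5°–270.8°] simple-harmonic, h=-10: full span → s += -10 → s = 52.0000
seg 5 [270.8°–302.4°] uniform, h=7: full span → s += 7 → s = 59.0000
seg 6 [302.4°–360°] simple-harmonic, h=-17: θ=348.8° here. β=46.4, B=57.6. -17/2·(1 − cos(π·0.8056)) = -15.4628 → s = 43.5372

43.5372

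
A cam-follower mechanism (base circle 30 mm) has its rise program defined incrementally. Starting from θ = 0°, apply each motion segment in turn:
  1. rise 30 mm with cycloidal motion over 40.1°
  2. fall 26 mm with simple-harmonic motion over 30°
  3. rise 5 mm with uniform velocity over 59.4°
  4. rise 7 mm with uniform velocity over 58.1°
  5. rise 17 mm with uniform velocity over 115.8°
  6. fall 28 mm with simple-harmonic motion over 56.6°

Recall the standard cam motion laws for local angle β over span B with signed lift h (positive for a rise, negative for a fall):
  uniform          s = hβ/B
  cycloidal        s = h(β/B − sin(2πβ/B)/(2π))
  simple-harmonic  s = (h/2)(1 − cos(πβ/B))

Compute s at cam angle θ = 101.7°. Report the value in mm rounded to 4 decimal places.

seg 1 [0°–40.1°] cycloidal, h=30: full span → s += 30 → s = 30.0000
seg 2 [40.1°–70.1°] simple-harmonic, h=-26: full span → s += -26 → s = 4.0000
seg 3 [70.1°–129.5°] uniform, h=5: θ=101.7° here. β=31.6, B=59.4. 5·31.6/59.4 = 2.6599 → s = 6.6599

6.6599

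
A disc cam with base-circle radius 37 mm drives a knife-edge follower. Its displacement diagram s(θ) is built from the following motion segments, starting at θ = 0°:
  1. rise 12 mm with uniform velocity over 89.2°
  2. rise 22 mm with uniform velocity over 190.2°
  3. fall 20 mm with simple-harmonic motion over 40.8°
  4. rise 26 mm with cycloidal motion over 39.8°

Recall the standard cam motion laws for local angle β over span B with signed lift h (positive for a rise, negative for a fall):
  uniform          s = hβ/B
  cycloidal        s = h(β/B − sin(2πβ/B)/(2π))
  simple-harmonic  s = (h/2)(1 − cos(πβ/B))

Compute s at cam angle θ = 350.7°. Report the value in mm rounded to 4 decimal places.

seg 1 [0°–89.2°] uniform, h=12: full span → s += 12 → s = 12.0000
seg 2 [89.2°–279.4°] uniform, h=22: full span → s += 22 → s = 34.0000
seg 3 [279.4°–320.2°] simple-harmonic, h=-20: full span → s += -20 → s = 14.0000
seg 4 [320.2°–360°] cycloidal, h=26: θ=350.7° here. β=30.5, B=39.8. 26·(0.7663 − sin(2π·0.7663)/(2π)) = 24.0409 → s = 38.0409

38.0409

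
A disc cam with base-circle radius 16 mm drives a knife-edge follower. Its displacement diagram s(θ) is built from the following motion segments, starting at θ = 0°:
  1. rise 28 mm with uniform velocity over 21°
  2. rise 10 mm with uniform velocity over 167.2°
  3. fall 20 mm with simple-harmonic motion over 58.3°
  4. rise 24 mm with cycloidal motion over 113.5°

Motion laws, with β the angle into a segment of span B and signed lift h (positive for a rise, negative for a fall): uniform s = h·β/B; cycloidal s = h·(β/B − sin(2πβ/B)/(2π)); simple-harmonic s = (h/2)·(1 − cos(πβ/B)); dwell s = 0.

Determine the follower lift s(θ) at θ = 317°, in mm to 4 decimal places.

seg 1 [0°–21°] uniform, h=28: full span → s += 28 → s = 28.0000
seg 2 [21°–188.2°] uniform, h=10: full span → s += 10 → s = 38.0000
seg 3 [188.2°–246.5°] simple-harmonic, h=-20: full span → s += -20 → s = 18.0000
seg 4 [246.5°–360°] cycloidal, h=24: θ=317° here. β=70.5, B=113.5. 24·(0.6211 − sin(2π·0.6211)/(2π)) = 17.5422 → s = 35.5422

35.5422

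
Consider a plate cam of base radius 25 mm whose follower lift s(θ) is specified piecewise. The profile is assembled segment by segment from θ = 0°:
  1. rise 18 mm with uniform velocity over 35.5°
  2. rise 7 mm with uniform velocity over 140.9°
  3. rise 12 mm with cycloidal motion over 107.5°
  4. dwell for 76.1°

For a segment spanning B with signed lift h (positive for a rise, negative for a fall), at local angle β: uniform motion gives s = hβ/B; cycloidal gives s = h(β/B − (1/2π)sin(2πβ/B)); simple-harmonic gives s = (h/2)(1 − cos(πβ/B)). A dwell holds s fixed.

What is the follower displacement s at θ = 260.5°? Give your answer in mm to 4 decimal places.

seg 1 [0°–35.5°] uniform, h=18: full span → s += 18 → s = 18.0000
seg 2 [35.5°–176.4°] uniform, h=7: full span → s += 7 → s = 25.0000
seg 3 [176.4°–283.9°] cycloidal, h=12: θ=260.5° here. β=84.1, B=107.5. 12·(0.7823 − sin(2π·0.7823)/(2π)) = 11.2585 → s = 36.2585

36.2585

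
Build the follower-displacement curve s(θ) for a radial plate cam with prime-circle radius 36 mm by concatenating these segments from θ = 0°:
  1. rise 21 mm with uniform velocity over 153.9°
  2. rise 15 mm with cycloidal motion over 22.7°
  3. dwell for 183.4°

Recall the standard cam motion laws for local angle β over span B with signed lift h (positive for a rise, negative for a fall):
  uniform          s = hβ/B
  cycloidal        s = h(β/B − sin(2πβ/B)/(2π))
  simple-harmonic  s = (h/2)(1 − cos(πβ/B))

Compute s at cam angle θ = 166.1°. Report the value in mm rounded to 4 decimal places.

seg 1 [0°–153.9°] uniform, h=21: full span → s += 21 → s = 21.0000
seg 2 [153.9°–176.6°] cycloidal, h=15: θ=166.1° here. β=12.2, B=22.7. 15·(0.5374 − sin(2π·0.5374)/(2π)) = 8.6182 → s = 29.6182

29.6182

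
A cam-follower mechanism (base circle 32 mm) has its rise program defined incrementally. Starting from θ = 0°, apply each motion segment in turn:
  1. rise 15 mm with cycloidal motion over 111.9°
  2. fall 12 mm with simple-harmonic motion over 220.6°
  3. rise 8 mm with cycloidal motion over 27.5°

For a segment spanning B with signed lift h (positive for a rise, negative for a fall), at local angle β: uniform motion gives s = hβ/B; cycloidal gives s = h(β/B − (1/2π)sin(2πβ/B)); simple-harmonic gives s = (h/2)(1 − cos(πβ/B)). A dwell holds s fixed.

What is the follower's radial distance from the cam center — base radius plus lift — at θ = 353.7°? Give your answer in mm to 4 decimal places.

seg 1 [0°–111.9°] cycloidal, h=15: full span → s += 15 → s = 15.0000
seg 2 [111.9°–332.5°] simple-harmonic, h=-12: full span → s += -12 → s = 3.0000
seg 3 [332.5°–360°] cycloidal, h=8: θ=353.7° here. β=21.2, B=27.5. 8·(0.7709 − sin(2π·0.7709)/(2π)) = 7.4295 → s = 10.4295
radial distance = base radius + s = 32 + 10.4295 = 42.4295

42.4295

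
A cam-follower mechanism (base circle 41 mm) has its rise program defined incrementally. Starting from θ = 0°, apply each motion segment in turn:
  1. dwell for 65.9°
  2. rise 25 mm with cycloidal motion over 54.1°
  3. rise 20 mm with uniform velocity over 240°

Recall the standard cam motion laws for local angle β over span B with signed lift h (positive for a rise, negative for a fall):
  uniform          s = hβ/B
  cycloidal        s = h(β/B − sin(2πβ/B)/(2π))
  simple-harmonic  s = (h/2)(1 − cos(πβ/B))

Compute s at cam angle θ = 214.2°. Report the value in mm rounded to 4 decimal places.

seg 1 [0°–65.9°] dwell: s stays 0.0000
seg 2 [65.9°–120°] cycloidal, h=25: full span → s += 25 → s = 25.0000
seg 3 [120°–360°] uniform, h=20: θ=214.2° here. β=94.2, B=240. 20·94.2/240 = 7.8500 → s = 32.8500

32.8500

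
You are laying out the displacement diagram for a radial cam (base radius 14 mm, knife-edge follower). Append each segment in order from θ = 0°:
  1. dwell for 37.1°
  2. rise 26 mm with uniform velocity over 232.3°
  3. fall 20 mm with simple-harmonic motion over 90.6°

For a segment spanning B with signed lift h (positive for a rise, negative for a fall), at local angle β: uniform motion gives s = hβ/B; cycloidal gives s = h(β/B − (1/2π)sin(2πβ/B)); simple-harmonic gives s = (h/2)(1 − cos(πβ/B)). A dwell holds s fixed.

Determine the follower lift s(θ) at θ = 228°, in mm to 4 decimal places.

seg 1 [0°–37.1°] dwell: s stays 0.0000
seg 2 [37.1°–269.4°] uniform, h=26: θ=228° here. β=190.9, B=232.3. 26·190.9/232.3 = 21.3663 → s = 21.3663

21.3663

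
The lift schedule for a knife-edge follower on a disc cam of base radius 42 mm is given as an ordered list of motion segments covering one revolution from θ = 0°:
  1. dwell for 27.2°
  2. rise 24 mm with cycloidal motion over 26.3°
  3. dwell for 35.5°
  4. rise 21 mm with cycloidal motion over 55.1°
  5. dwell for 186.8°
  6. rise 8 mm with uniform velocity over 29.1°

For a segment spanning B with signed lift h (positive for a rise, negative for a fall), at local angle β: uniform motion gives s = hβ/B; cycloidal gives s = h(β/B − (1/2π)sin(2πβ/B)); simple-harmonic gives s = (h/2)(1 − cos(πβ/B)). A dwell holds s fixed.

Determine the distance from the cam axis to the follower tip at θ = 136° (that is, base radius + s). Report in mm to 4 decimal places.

seg 1 [0°–27.2°] dwell: s stays 0.0000
seg 2 [27.2°–53.5°] cycloidal, h=24: full span → s += 24 → s = 24.0000
seg 3 [53.5°–89°] dwell: s stays 24.0000
seg 4 [89°–144.1°] cycloidal, h=21: θ=136° here. β=47, B=55.1. 21·(0.8530 − sin(2π·0.8530)/(2π)) = 20.5794 → s = 44.5794
radial distance = base radius + s = 42 + 44.5794 = 86.5794

86.5794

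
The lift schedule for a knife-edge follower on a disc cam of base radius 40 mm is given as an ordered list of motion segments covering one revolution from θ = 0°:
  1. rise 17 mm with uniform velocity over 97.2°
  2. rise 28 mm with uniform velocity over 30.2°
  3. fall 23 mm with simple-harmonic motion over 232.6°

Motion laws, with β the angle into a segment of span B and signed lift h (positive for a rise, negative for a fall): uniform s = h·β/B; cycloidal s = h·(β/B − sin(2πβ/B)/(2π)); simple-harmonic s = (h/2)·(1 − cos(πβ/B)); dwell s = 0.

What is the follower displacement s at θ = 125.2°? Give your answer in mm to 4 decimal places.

seg 1 [0°–97.2°] uniform, h=17: full span → s += 17 → s = 17.0000
seg 2 [97.2°–127.4°] uniform, h=28: θ=125.2° here. β=28, B=30.2. 28·28/30.2 = 25.9603 → s = 42.9603

42.9603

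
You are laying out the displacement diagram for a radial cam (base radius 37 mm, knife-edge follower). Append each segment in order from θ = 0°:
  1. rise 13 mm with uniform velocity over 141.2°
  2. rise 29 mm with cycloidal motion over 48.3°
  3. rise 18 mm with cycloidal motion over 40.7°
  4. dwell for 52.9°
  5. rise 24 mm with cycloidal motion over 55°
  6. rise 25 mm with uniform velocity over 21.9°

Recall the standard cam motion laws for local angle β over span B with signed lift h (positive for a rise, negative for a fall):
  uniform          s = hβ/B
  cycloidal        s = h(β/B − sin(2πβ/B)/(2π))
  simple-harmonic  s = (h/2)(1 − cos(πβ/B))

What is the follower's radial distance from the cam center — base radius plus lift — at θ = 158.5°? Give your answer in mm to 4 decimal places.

seg 1 [0°–141.2°] uniform, h=13: full span → s += 13 → s = 13.0000
seg 2 [141.2°–189.5°] cycloidal, h=29: θ=158.5° here. β=17.3, B=48.3. 29·(0.3582 − sin(2π·0.3582)/(2π)) = 6.7974 → s = 19.7974
radial distance = base radius + s = 37 + 19.7974 = 56.7974

56.7974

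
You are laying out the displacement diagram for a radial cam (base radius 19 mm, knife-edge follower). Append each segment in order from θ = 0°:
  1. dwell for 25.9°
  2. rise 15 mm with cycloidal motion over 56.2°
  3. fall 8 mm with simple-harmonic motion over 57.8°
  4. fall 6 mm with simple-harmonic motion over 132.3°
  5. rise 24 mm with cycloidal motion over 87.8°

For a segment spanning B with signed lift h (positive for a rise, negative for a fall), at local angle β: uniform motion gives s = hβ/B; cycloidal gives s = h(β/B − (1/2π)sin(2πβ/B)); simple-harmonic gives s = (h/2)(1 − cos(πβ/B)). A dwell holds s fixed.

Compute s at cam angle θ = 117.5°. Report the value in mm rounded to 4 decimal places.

seg 1 [0°–25.9°] dwell: s stays 0.0000
seg 2 [25.9°–82.1°] cycloidal, h=15: full span → s += 15 → s = 15.0000
seg 3 [82.1°–139.9°] simple-harmonic, h=-8: θ=117.5° here. β=35.4, B=57.8. -8/2·(1 − cos(π·0.6125)) = -5.3840 → s = 9.6160

9.6160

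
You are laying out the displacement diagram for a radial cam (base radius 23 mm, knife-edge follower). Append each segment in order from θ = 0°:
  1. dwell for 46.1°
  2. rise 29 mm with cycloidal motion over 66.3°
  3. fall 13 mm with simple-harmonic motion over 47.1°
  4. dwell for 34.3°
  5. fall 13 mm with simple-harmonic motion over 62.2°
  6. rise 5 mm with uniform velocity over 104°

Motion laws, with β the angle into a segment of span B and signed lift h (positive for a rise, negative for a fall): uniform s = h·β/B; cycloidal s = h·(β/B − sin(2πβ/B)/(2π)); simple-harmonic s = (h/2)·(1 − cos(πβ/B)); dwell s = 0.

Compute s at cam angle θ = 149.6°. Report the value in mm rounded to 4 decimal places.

seg 1 [0°–46.1°] dwell: s stays 0.0000
seg 2 [46.1°–112.4°] cycloidal, h=29: full span → s += 29 → s = 29.0000
seg 3 [112.4°–159.5°] simple-harmonic, h=-13: θ=149.6° here. β=37.2, B=47.1. -13/2·(1 − cos(π·0.7898)) = -11.6336 → s = 17.3664

17.3664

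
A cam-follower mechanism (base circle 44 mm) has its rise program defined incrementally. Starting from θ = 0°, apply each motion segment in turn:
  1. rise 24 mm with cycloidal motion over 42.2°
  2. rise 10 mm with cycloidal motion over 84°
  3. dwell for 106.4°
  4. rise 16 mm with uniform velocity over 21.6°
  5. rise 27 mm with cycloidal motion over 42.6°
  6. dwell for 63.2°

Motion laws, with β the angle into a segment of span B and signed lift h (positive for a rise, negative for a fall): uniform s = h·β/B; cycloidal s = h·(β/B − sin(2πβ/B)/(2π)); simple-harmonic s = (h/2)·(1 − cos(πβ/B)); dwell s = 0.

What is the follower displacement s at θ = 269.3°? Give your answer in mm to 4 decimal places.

seg 1 [0°–42.2°] cycloidal, h=24: full span → s += 24 → s = 24.0000
seg 2 [42.2°–126.2°] cycloidal, h=10: full span → s += 10 → s = 34.0000
seg 3 [126.2°–232.6°] dwell: s stays 34.0000
seg 4 [232.6°–254.2°] uniform, h=16: full span → s += 16 → s = 50.0000
seg 5 [254.2°–296.8°] cycloidal, h=27: θ=269.3° here. β=15.1, B=42.6. 27·(0.3545 − sin(2π·0.3545)/(2π)) = 6.1661 → s = 56.1661

56.1661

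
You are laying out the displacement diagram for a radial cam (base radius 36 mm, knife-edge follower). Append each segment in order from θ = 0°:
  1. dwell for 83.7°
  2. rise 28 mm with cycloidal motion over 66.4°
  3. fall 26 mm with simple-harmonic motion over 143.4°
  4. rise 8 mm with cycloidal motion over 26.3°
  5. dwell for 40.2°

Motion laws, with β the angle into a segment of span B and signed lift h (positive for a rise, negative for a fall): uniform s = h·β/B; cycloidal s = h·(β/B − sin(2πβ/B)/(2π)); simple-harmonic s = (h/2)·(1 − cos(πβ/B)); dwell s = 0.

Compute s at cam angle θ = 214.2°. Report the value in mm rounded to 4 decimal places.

seg 1 [0°–83.7°] dwell: s stays 0.0000
seg 2 [83.7°–150.1°] cycloidal, h=28: full span → s += 28 → s = 28.0000
seg 3 [150.1°–293.5°] simple-harmonic, h=-26: θ=214.2° here. β=64.1, B=143.4. -26/2·(1 − cos(π·0.4470)) = -10.8455 → s = 17.1545

17.1545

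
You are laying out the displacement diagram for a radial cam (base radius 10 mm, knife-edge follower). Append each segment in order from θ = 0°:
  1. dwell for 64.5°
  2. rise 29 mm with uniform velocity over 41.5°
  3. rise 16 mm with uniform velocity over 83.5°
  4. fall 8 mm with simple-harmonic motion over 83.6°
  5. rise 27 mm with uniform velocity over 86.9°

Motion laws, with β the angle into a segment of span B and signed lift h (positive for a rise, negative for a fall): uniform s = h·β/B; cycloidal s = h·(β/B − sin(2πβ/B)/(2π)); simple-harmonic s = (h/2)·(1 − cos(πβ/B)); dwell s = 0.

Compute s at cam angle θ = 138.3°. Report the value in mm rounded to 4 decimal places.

seg 1 [0°–64.5°] dwell: s stays 0.0000
seg 2 [64.5°–106°] uniform, h=29: full span → s += 29 → s = 29.0000
seg 3 [106°–189.5°] uniform, h=16: θ=138.3° here. β=32.3, B=83.5. 16·32.3/83.5 = 6.1892 → s = 35.1892

35.1892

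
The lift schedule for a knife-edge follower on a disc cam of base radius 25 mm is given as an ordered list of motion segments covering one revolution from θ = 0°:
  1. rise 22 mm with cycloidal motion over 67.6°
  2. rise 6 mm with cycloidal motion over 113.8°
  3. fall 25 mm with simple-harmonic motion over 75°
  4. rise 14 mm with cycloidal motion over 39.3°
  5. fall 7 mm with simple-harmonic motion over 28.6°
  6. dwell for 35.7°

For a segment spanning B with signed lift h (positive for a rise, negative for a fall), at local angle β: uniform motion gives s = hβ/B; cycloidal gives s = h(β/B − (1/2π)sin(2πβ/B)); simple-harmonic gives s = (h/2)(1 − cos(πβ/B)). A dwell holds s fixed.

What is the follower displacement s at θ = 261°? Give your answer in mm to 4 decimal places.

seg 1 [0°–67.6°] cycloidal, h=22: full span → s += 22 → s = 22.0000
seg 2 [67.6°–181.4°] cycloidal, h=6: full span → s += 6 → s = 28.0000
seg 3 [181.4°–256.4°] simple-harmonic, h=-25: full span → s += -25 → s = 3.0000
seg 4 [256.4°–295.7°] cycloidal, h=14: θ=261° here. β=4.6, B=39.3. 14·(0.1170 − sin(2π·0.1170)/(2π)) = 0.1438 → s = 3.1438

3.1438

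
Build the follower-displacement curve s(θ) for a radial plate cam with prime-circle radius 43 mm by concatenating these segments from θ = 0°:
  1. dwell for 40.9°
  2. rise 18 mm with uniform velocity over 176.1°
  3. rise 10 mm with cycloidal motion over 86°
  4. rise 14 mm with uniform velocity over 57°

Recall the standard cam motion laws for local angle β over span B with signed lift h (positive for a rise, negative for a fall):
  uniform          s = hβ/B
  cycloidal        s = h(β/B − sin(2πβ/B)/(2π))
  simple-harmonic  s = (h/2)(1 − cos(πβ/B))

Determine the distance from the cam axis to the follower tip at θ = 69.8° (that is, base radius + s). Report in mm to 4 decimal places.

seg 1 [0°–40.9°] dwell: s stays 0.0000
seg 2 [40.9°–217°] uniform, h=18: θ=69.8° here. β=28.9, B=176.1. 18·28.9/176.1 = 2.9540 → s = 2.9540
radial distance = base radius + s = 43 + 2.9540 = 45.9540

45.9540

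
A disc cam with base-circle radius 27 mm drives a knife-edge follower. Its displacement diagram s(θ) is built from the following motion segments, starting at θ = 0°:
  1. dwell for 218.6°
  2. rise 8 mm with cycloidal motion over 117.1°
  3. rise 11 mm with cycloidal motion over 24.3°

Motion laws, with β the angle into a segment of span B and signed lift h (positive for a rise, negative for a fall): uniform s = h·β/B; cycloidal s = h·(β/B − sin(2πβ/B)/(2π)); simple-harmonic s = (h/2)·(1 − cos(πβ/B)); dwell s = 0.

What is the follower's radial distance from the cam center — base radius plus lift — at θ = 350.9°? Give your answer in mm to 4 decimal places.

seg 1 [0°–218.6°] dwell: s stays 0.0000
seg 2 [218.6°–335.7°] cycloidal, h=8: full span → s += 8 → s = 8.0000
seg 3 [335.7°–360°] cycloidal, h=11: θ=350.9° here. β=15.2, B=24.3. 11·(0.6255 − sin(2π·0.6255)/(2π)) = 8.1226 → s = 16.1226
radial distance = base radius + s = 27 + 16.1226 = 43.1226

43.1226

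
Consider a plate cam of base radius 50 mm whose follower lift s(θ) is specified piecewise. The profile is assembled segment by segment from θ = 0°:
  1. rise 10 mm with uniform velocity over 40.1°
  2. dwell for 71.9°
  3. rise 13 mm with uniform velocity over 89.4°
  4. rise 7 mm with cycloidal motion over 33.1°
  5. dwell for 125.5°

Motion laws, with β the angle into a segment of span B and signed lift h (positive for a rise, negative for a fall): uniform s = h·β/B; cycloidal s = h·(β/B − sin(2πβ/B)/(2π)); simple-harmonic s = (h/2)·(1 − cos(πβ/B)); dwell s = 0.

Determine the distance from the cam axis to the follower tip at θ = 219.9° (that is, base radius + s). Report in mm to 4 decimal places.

seg 1 [0°–40.1°] uniform, h=10: full span → s += 10 → s = 10.0000
seg 2 [40.1°–112°] dwell: s stays 10.0000
seg 3 [112°–201.4°] uniform, h=13: full span → s += 13 → s = 23.0000
seg 4 [201.4°–234.5°] cycloidal, h=7: θ=219.9° here. β=18.5, B=33.1. 7·(0.5589 − sin(2π·0.5589)/(2π)) = 4.3154 → s = 27.3154
radial distance = base radius + s = 50 + 27.3154 = 77.3154

77.3154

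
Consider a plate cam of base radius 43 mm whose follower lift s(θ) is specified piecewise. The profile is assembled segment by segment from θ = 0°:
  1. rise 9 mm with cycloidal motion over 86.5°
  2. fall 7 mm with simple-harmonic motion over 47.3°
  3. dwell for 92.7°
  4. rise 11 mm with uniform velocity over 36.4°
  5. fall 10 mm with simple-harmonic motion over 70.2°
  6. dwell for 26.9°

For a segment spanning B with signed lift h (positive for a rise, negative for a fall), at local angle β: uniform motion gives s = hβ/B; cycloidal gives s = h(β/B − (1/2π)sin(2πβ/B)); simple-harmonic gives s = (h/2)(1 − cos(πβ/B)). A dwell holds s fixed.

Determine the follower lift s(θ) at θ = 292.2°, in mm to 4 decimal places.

seg 1 [0°–86.5°] cycloidal, h=9: full span → s += 9 → s = 9.0000
seg 2 [86.5°–133.8°] simple-harmonic, h=-7: full span → s += -7 → s = 2.0000
seg 3 [133.8°–226.5°] dwell: s stays 2.0000
seg 4 [226.5°–262.9°] uniform, h=11: full span → s += 11 → s = 13.0000
seg 5 [262.9°–333.1°] simple-harmonic, h=-10: θ=292.2° here. β=29.3, B=70.2. -10/2·(1 − cos(π·0.4174)) = -3.7167 → s = 9.2833

9.2833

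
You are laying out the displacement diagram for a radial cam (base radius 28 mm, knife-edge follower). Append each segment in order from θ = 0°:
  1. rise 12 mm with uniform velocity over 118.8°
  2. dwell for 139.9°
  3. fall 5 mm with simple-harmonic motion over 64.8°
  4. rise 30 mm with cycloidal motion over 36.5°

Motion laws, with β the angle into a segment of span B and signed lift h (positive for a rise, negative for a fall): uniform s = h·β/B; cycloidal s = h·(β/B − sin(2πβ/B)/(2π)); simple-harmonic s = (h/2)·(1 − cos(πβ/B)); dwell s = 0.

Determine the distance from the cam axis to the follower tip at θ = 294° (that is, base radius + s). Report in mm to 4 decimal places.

seg 1 [0°–118.8°] uniform, h=12: full span → s += 12 → s = 12.0000
seg 2 [118.8°–258.7°] dwell: s stays 12.0000
seg 3 [258.7°–323.5°] simple-harmonic, h=-5: θ=294° here. β=35.3, B=64.8. -5/2·(1 − cos(π·0.5448)) = -2.8503 → s = 9.1497
radial distance = base radius + s = 28 + 9.1497 = 37.1497

37.1497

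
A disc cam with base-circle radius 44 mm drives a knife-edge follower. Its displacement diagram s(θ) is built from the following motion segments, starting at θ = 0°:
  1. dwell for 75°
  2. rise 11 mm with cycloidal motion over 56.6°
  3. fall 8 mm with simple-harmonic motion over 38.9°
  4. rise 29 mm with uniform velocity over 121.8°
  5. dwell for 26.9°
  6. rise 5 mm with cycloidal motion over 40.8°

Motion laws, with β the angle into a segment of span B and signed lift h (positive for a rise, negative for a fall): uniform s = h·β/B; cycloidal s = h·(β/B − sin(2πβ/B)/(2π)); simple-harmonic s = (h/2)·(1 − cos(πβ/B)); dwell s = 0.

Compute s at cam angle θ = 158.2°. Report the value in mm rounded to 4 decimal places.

seg 1 [0°–75°] dwell: s stays 0.0000
seg 2 [75°–131.6°] cycloidal, h=11: full span → s += 11 → s = 11.0000
seg 3 [131.6°–170.5°] simple-harmonic, h=-8: θ=158.2° here. β=26.6, B=38.9. -8/2·(1 − cos(π·0.6838)) = -6.1835 → s = 4.8165

4.8165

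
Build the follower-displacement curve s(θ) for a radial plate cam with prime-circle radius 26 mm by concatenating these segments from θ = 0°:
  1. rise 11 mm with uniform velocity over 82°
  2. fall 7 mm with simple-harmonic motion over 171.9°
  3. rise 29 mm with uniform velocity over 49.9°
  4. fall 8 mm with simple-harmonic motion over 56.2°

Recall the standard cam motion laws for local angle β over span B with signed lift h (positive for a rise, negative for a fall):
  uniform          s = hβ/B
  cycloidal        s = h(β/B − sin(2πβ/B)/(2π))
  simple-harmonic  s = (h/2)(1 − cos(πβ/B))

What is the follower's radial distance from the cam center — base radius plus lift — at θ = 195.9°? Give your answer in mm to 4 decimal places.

seg 1 [0°–82°] uniform, h=11: full span → s += 11 → s = 11.0000
seg 2 [82°–253.9°] simple-harmonic, h=-7: θ=195.9° here. β=113.9, B=171.9. -7/2·(1 − cos(π·0.6626)) = -5.2111 → s = 5.7889
radial distance = base radius + s = 26 + 5.7889 = 31.7889

31.7889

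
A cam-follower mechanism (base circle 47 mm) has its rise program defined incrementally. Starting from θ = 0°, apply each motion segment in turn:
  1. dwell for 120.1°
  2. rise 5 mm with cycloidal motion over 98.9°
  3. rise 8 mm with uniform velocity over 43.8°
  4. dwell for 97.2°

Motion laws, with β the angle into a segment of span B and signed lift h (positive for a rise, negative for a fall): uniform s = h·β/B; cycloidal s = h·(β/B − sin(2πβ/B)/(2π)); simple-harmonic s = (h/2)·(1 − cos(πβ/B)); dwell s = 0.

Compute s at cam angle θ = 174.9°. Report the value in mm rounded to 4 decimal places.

seg 1 [0°–120.1°] dwell: s stays 0.0000
seg 2 [120.1°–219°] cycloidal, h=5: θ=174.9° here. β=54.8, B=98.9. 5·(0.5541 − sin(2π·0.5541)/(2π)) = 3.0358 → s = 3.0358

3.0358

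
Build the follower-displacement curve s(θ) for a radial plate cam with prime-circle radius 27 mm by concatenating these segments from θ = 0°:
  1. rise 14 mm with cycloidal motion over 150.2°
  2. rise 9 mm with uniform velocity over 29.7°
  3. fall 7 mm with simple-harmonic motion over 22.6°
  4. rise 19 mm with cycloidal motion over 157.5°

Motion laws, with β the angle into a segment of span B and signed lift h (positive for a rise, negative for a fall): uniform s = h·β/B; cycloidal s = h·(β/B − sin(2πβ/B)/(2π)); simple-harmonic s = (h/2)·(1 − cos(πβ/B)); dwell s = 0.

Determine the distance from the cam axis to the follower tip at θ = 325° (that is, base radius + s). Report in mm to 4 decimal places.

seg 1 [0°–150.2°] cycloidal, h=14: full span → s += 14 → s = 14.0000
seg 2 [150.2°–179.9°] uniform, h=9: full span → s += 9 → s = 23.0000
seg 3 [179.9°–202.5°] simple-harmonic, h=-7: full span → s += -7 → s = 16.0000
seg 4 [202.5°–360°] cycloidal, h=19: θ=325° here. β=122.5, B=157.5. 19·(0.7778 − sin(2π·0.7778)/(2π)) = 17.7558 → s = 33.7558
radial distance = base radius + s = 27 + 33.7558 = 60.7558

60.7558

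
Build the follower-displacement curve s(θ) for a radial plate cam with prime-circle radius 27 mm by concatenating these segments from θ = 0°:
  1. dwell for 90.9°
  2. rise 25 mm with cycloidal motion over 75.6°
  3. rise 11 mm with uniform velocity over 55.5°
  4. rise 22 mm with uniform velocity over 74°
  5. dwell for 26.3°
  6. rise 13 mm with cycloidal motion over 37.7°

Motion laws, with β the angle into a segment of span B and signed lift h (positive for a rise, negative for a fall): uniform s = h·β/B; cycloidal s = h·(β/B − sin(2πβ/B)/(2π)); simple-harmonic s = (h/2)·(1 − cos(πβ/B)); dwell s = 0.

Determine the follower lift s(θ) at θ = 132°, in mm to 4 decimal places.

seg 1 [0°–90.9°] dwell: s stays 0.0000
seg 2 [90.9°–166.5°] cycloidal, h=25: θ=132° here. β=41.1, B=75.6. 25·(0.5437 − sin(2π·0.5437)/(2π)) = 14.6689 → s = 14.6689

14.6689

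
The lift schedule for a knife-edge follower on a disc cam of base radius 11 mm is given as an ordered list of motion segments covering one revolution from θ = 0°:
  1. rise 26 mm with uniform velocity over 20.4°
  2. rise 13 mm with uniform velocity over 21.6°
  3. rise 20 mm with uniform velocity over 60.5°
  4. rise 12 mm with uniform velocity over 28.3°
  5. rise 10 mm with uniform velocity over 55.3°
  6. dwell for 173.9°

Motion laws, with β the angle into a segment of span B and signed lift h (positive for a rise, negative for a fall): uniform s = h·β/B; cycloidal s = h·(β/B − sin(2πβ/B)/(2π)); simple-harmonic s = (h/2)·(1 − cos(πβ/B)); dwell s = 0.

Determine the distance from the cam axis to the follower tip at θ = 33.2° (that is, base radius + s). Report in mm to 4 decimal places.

seg 1 [0°–20.4°] uniform, h=26: full span → s += 26 → s = 26.0000
seg 2 [20.4°–42°] uniform, h=13: θ=33.2° here. β=12.8, B=21.6. 13·12.8/21.6 = 7.7037 → s = 33.7037
radial distance = base radius + s = 11 + 33.7037 = 44.7037

44.7037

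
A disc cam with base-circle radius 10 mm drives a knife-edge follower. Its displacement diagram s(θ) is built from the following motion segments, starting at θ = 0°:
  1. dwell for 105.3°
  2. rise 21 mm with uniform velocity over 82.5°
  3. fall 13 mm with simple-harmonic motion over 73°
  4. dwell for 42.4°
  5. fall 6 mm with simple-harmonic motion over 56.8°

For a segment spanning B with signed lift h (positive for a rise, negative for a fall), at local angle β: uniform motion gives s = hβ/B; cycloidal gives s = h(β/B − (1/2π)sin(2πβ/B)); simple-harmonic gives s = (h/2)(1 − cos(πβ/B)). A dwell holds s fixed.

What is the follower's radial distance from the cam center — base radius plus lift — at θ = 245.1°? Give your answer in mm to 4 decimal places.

seg 1 [0°–105.3°] dwell: s stays 0.0000
seg 2 [105.3°–187.8°] uniform, h=21: full span → s += 21 → s = 21.0000
seg 3 [187.8°–260.8°] simple-harmonic, h=-13: θ=245.1° here. β=57.3, B=73. -13/2·(1 − cos(π·0.7849)) = -11.5719 → s = 9.4281
radial distance = base radius + s = 10 + 9.4281 = 19.4281

19.4281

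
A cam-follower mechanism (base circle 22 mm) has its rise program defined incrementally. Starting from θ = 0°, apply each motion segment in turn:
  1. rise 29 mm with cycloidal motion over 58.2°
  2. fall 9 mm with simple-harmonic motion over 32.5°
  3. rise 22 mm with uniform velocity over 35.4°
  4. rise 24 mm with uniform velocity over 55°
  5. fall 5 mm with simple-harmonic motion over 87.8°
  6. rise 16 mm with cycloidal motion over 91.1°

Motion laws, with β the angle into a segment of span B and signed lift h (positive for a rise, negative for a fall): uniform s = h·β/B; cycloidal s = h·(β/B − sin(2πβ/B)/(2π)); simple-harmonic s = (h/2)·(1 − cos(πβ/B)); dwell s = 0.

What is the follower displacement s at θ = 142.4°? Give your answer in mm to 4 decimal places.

seg 1 [0°–58.2°] cycloidal, h=29: full span → s += 29 → s = 29.0000
seg 2 [58.2°–90.7°] simple-harmonic, h=-9: full span → s += -9 → s = 20.0000
seg 3 [90.7°–126.1°] uniform, h=22: full span → s += 22 → s = 42.0000
seg 4 [126.1°–181.1°] uniform, h=24: θ=142.4° here. β=16.3, B=55. 24·16.3/55 = 7.1127 → s = 49.1127

49.1127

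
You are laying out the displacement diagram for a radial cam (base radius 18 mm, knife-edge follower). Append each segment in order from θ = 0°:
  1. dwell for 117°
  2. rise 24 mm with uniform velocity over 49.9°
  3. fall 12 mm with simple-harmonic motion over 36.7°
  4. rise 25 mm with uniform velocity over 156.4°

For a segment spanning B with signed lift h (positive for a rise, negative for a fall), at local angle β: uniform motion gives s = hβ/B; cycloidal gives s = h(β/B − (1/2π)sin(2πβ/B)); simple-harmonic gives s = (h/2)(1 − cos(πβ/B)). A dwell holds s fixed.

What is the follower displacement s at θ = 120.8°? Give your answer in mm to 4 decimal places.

seg 1 [0°–117°] dwell: s stays 0.0000
seg 2 [117°–166.9°] uniform, h=24: θ=120.8° here. β=3.8, B=49.9. 24·3.8/49.9 = 1.8277 → s = 1.8277

1.8277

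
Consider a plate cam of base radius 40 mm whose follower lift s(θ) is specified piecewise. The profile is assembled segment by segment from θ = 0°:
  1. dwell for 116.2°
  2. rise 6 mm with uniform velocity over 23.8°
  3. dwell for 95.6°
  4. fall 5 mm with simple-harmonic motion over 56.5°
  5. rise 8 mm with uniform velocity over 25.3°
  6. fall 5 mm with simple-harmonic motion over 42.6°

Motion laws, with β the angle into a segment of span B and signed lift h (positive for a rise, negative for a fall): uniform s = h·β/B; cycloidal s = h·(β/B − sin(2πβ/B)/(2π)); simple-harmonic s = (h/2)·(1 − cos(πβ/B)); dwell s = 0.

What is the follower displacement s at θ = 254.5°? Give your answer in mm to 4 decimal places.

seg 1 [0°–116.2°] dwell: s stays 0.0000
seg 2 [116.2°–140°] uniform, h=6: full span → s += 6 → s = 6.0000
seg 3 [140°–235.6°] dwell: s stays 6.0000
seg 4 [235.6°–292.1°] simple-harmonic, h=-5: θ=254.5° here. β=18.9, B=56.5. -5/2·(1 − cos(π·0.3345)) = -1.2580 → s = 4.7420

4.7420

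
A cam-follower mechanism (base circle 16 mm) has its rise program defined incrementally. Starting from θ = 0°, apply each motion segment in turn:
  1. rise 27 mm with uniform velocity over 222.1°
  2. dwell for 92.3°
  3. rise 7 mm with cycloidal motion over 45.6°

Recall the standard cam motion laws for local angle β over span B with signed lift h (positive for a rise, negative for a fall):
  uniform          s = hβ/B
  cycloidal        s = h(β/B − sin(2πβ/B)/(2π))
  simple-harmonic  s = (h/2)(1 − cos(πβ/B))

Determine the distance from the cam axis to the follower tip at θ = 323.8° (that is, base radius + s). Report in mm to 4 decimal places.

seg 1 [0°–222.1°] uniform, h=27: full span → s += 27 → s = 27.0000
seg 2 [222.1°–314.4°] dwell: s stays 27.0000
seg 3 [314.4°–360°] cycloidal, h=7: θ=323.8° here. β=9.4, B=45.6. 7·(0.2061 − sin(2π·0.2061)/(2π)) = 0.3709 → s = 27.3709
radial distance = base radius + s = 16 + 27.3709 = 43.3709

43.3709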